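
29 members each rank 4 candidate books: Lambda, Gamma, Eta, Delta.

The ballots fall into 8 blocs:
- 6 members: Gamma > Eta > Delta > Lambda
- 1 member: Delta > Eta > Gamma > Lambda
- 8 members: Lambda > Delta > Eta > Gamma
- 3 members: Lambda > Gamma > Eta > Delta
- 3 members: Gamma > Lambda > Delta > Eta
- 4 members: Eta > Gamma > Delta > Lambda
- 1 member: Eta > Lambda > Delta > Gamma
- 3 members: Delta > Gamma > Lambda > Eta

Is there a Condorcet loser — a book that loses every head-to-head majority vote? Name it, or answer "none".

Pairwise majorities:
Lambda vs Gamma: Gamma, 17–12.
Lambda vs Eta: Lambda preferred on 8+3+3+3 = 17 ballots; Lambda wins 17–12.
Lambda vs Delta: Lambda, 15–14.
Gamma–Eta: Gamma 15–14.
Gamma vs Delta: Gamma, 16–13.
Eta vs Delta: Delta, 15–14.
Only Eta has no wins; Eta is the Condorcet loser.

Eta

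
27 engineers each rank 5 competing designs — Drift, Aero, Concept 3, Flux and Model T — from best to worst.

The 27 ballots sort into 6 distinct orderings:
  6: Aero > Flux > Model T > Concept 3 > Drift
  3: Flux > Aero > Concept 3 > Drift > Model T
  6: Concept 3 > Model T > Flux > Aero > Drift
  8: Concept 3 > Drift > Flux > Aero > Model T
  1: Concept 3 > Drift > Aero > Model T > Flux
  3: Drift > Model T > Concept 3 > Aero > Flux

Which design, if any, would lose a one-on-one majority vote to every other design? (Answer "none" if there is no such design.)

Head-to-head results (27 engineers):
Drift–Aero: Aero 15–12.
Drift vs Concept 3: Drift preferred on 3 ballots; Concept 3 wins 24–3.
Drift vs Flux: 12 to 15, Flux.
Drift–Model T: Drift 15–12.
Aero vs Concept 3: Aero is ranked higher on 6+3 = 9 ballots, Concept 3 on 18. Concept 3 wins 18–9.
Aero vs Flux: 6+1+3 = 10 for Aero, 17 for Flux — Flux by 17–10.
Aero–Model T: Aero 18–9.
Concept 3 vs Flux: Concept 3 preferred on 6+8+1+3 = 18 ballots; Concept 3 wins 18–9.
Concept 3–Model T: Concept 3 18–9.
Flux vs Model T: Flux, 17–10.
Model T loses to every other design — it is the Condorcet loser.

Model T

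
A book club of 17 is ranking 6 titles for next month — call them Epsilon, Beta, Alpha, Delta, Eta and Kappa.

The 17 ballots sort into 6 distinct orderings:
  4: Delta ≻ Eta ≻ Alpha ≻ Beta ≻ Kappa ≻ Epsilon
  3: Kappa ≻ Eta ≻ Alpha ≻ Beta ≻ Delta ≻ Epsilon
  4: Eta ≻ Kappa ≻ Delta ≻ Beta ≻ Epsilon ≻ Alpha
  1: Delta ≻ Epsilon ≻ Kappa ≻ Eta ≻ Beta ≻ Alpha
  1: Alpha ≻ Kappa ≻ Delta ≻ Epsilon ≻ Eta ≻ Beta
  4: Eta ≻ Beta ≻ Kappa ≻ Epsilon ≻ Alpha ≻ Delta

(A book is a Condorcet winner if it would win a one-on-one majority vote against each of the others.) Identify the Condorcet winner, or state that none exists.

Eta

Head-to-head results (17 members):
Epsilon vs Beta: 2 to 15, Beta.
Epsilon vs Alpha: Epsilon preferred on 4+1+4 = 9 ballots; Epsilon wins 9–8.
Epsilon vs Delta: 4 for Epsilon, 13 for Delta — Delta by 13–4.
Epsilon vs Eta: 2 to 15, Eta.
Epsilon vs Kappa: 1 to 16, Kappa.
Beta vs Alpha: 9 to 8, Beta.
Beta vs Delta: 7 to 10, Delta.
Beta vs Eta: 0 for Beta, 17 for Eta — Eta by 17–0.
Beta vs Kappa: Beta is ranked higher on 4+4 = 8 ballots, Kappa on 9. Kappa wins 9–8.
Alpha vs Delta: Alpha is ranked higher on 3+1+4 = 8 ballots, Delta on 9. Delta wins 9–8.
Alpha vs Eta: 1 for Alpha, 16 for Eta — Eta by 16–1.
Alpha vs Kappa: Alpha preferred on 4+1 = 5 ballots; Kappa wins 12–5.
Delta vs Eta: 4+1+1 = 6 for Delta, 11 for Eta — Eta by 11–6.
Delta vs Kappa: 5 to 12, Kappa.
Eta vs Kappa: Eta preferred on 4+4+4 = 12 ballots; Eta wins 12–5.
Eta wins every pairwise contest, so Eta is the Condorcet winner.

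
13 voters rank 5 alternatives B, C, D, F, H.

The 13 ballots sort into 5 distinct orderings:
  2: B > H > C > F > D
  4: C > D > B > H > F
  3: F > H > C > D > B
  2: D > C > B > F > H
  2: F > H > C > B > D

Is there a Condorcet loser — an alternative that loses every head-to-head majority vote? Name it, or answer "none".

none

Head-to-head results (13 voters):
B vs C: C wins 11–2.
B vs D: D, 9–4.
B vs F: B wins 8–5.
B–H: B 8–5.
C vs D: C is ranked higher on 2+4+3+2 = 11 ballots, D on 2. C wins 11–2.
C vs F: C wins 8–5.
C–H: H 7–6.
D vs F: F wins 7–6.
D vs H: H wins 7–6.
F vs H: F is ranked higher on 3+2+2 = 7 ballots, H on 6. F wins 7–6.
Every alternative wins at least one matchup (B beats F; C beats B; D beats B; F beats D; H beats C), so there is no Condorcet loser.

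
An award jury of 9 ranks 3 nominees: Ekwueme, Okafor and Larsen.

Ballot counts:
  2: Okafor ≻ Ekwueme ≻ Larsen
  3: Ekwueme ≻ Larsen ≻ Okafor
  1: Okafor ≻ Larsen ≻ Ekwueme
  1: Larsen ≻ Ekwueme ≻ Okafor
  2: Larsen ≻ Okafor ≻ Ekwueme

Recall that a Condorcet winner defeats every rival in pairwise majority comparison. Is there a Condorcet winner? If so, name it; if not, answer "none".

none

Pairwise majorities:
Ekwueme vs Okafor: Okafor wins 5–4.
Ekwueme vs Larsen: Ekwueme wins 5–4.
Okafor–Larsen: Larsen 6–3.
No nominee is unbeaten: Ekwueme loses to Okafor; Okafor loses to Larsen; Larsen loses to Ekwueme. In particular Ekwueme → Larsen → Okafor → Ekwueme is a majority cycle — no Condorcet winner exists.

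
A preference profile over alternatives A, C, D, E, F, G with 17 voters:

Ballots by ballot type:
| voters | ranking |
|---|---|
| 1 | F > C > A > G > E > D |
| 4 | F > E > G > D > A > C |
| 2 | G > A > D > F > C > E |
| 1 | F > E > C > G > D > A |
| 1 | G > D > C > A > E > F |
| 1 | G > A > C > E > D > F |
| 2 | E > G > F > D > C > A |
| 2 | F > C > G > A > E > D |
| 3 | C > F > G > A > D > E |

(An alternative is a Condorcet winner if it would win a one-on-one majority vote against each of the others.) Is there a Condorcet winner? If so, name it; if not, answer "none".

Head-to-head results (17 voters):
A vs C: 4+2+1 = 7 for A, 10 for C — C by 10–7.
A vs D: A, 9–8.
A vs E: 10 to 7, A.
A vs F: F wins 13–4.
A vs G: 1 to 16, G.
C–D: D 9–8.
C vs E: C wins 10–7.
C vs F: F wins 12–5.
C–G: G 10–7.
D vs E: D is ranked higher on 2+1+3 = 6 ballots, E on 11. E wins 11–6.
D vs F: D is ranked higher on 2+1+1 = 4 ballots, F on 13. F wins 13–4.
D vs G: 0 for D, 17 for G — G by 17–0.
E vs F: E is ranked higher on 1+1+2 = 4 ballots, F on 13. F wins 13–4.
E vs G: G wins 10–7.
F vs G: F is ranked higher on 1+4+1+2+3 = 11 ballots, G on 6. F wins 11–6.
Only F has no losses; F is the Condorcet winner.

F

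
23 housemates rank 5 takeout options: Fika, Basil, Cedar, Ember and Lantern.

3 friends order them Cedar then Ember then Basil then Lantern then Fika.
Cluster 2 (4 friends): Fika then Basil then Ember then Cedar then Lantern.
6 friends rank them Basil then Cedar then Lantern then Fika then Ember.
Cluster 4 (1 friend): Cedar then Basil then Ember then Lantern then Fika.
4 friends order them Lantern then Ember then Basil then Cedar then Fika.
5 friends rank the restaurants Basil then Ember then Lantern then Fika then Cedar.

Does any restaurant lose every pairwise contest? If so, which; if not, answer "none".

Head-to-head results (23 friends):
Fika vs Basil: 4 to 19, Basil.
Fika vs Cedar: Cedar, 14–9.
Fika vs Ember: Ember wins 13–10.
Fika vs Lantern: 4 for Fika, 19 for Lantern — Lantern by 19–4.
Basil vs Cedar: 4+6+4+5 = 19 for Basil, 4 for Cedar — Basil by 19–4.
Basil vs Ember: Basil preferred on 4+6+1+5 = 16 ballots; Basil wins 16–7.
Basil vs Lantern: 19 to 4, Basil.
Cedar vs Ember: Ember, 13–10.
Cedar vs Lantern: 3+4+6+1 = 14 for Cedar, 9 for Lantern — Cedar by 14–9.
Ember–Lantern: Ember 13–10.
Only Fika has no wins; Fika is the Condorcet loser.

Fika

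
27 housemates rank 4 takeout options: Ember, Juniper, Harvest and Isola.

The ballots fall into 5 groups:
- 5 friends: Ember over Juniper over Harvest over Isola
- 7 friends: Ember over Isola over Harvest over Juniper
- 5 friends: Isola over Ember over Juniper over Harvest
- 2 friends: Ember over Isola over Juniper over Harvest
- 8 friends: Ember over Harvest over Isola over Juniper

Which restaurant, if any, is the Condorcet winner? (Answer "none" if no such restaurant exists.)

Ember

Check each pair by majority over 27 ballots:
Ember–Juniper: Ember 27–0.
Ember vs Harvest: Ember is ranked higher on 5+7+5+2+8 = 27 ballots, Harvest on 0. Ember wins 27–0.
Ember vs Isola: Ember preferred on 5+7+2+8 = 22 ballots; Ember wins 22–5.
Juniper–Harvest: Harvest 15–12.
Juniper vs Isola: Isola, 22–5.
Harvest vs Isola: 13 to 14, Isola.
Ember defeats every rival head-to-head and is the Condorcet winner.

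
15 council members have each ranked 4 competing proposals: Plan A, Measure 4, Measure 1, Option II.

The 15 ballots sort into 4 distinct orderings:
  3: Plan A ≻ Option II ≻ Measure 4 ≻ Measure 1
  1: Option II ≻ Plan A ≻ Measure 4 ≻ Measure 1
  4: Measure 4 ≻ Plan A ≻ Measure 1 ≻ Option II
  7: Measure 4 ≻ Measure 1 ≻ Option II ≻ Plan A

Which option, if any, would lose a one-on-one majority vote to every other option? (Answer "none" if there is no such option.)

Head-to-head results (15 council members):
Plan A vs Measure 4: 3+1 = 4 for Plan A, 11 for Measure 4 — Measure 4 by 11–4.
Plan A vs Measure 1: Plan A, 8–7.
Plan A vs Option II: Option II, 8–7.
Measure 4–Measure 1: Measure 4 15–0.
Measure 4 vs Option II: 11 to 4, Measure 4.
Measure 1 vs Option II: 11 to 4, Measure 1.
Every option wins at least one matchup (Plan A beats Measure 1; Measure 4 beats Plan A; Measure 1 beats Option II; Option II beats Plan A), so there is no Condorcet loser.

none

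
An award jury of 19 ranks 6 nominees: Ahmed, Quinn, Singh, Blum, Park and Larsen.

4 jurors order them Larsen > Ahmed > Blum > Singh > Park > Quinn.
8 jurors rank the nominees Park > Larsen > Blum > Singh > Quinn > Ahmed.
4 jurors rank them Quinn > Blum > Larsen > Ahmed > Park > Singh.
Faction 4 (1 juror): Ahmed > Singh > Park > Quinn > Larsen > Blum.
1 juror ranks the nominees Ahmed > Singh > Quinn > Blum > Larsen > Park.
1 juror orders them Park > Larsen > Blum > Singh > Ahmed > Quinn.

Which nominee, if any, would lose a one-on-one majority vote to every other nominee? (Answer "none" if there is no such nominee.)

Pairwise majorities:
Ahmed vs Quinn: 7 to 12, Quinn.
Ahmed vs Singh: Ahmed wins 10–9.
Ahmed vs Blum: Ahmed is ranked higher on 4+1+1 = 6 ballots, Blum on 13. Blum wins 13–6.
Ahmed vs Park: Ahmed preferred on 4+4+1+1 = 10 ballots; Ahmed wins 10–9.
Ahmed vs Larsen: Ahmed preferred on 1+1 = 2 ballots; Larsen wins 17–2.
Quinn vs Singh: Singh wins 15–4.
Quinn vs Blum: Blum wins 13–6.
Quinn vs Park: 5 to 14, Park.
Quinn vs Larsen: 4+1+1 = 6 for Quinn, 13 for Larsen — Larsen by 13–6.
Singh vs Blum: Singh preferred on 1+1 = 2 ballots; Blum wins 17–2.
Singh vs Park: Singh preferred on 4+1+1 = 6 ballots; Park wins 13–6.
Singh vs Larsen: Singh is ranked higher on 1+1 = 2 ballots, Larsen on 17. Larsen wins 17–2.
Blum–Park: Park 10–9.
Blum–Larsen: Larsen 14–5.
Park vs Larsen: 10 to 9, Park.
No nominee is winless: Ahmed beats Singh; Quinn beats Ahmed; Singh beats Quinn; Blum beats Ahmed; Park beats Quinn; Larsen beats Ahmed. There is no Condorcet loser.

none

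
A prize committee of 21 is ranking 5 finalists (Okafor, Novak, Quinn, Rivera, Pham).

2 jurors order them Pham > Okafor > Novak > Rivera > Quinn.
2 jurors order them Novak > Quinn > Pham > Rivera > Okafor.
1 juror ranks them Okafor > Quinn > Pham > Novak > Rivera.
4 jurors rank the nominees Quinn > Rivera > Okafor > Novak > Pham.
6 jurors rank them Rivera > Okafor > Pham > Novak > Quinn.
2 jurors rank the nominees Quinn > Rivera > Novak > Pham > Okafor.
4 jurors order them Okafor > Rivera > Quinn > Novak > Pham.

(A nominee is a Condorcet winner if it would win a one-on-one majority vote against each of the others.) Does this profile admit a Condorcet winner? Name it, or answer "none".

Head-to-head results (21 jurors):
Okafor vs Novak: Okafor, 17–4.
Okafor–Quinn: Okafor 13–8.
Okafor vs Rivera: Rivera wins 14–7.
Okafor vs Pham: Okafor wins 15–6.
Novak–Quinn: Quinn 11–10.
Novak vs Rivera: Rivera, 16–5.
Novak vs Pham: Novak, 12–9.
Quinn vs Rivera: Rivera, 12–9.
Quinn vs Pham: Quinn, 13–8.
Rivera vs Pham: Rivera, 16–5.
Rivera defeats every rival head-to-head and is the Condorcet winner.

Rivera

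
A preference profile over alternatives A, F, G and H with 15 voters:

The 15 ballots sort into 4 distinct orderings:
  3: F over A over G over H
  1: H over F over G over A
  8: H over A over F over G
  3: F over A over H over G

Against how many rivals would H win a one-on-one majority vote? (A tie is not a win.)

H against each rival (15 voters):
H vs A: H is ranked higher on 1+8 = 9 ballots, A on 6. H wins 9–6.
H vs F: H preferred on 1+8 = 9 ballots; H wins 9–6.
H vs G: 1+8+3 = 12 for H, 3 for G — H by 12–3.
H beats A, F, G — 3 pairwise wins.

3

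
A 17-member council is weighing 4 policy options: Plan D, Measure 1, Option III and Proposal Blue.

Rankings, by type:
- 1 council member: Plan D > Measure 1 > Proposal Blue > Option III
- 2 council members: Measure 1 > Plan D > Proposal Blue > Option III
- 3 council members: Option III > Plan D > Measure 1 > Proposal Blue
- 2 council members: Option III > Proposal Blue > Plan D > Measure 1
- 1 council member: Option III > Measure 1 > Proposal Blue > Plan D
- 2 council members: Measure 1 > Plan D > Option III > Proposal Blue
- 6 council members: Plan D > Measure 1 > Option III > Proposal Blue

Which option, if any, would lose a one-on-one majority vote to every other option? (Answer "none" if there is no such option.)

Head-to-head results (17 council members):
Plan D vs Measure 1: 1+3+2+6 = 12 for Plan D, 5 for Measure 1 — Plan D by 12–5.
Plan D vs Option III: Plan D wins 11–6.
Plan D vs Proposal Blue: Plan D is ranked higher on 1+2+3+2+6 = 14 ballots, Proposal Blue on 3. Plan D wins 14–3.
Measure 1 vs Option III: 1+2+2+6 = 11 for Measure 1, 6 for Option III — Measure 1 by 11–6.
Measure 1 vs Proposal Blue: Measure 1 preferred on 1+2+3+1+2+6 = 15 ballots; Measure 1 wins 15–2.
Option III vs Proposal Blue: 14 to 3, Option III.
Proposal Blue is beaten in every head-to-head and is the Condorcet loser.

Proposal Blue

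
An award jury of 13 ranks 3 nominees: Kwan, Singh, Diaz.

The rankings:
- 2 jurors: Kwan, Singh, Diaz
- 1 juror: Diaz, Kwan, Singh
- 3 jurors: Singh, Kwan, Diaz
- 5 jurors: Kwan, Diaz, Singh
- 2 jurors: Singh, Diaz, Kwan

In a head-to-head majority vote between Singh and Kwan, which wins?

Ballots ranking Singh above Kwan: 3 + 2 = 5.
Ballots ranking Kwan above Singh: 13 − 5 = 8.
Kwan wins the head-to-head 8–5.

Kwan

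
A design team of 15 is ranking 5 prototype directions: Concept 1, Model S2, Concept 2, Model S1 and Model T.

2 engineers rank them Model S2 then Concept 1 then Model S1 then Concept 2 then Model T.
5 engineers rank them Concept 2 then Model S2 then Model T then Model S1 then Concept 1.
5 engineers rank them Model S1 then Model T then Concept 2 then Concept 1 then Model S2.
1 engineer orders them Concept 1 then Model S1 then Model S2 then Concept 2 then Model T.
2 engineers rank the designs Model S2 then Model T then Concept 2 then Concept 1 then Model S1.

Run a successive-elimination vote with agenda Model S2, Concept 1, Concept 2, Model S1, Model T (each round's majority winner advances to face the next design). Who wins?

Model S1

Round 1: Model S2 vs Concept 1 — 9–6, Model S2 advances.
Round 2: Model S2 vs Concept 2 — 5–10, Concept 2 advances.
Round 3: Concept 2 vs Model S1 — 7–8, Model S1 advances.
Round 4: Model S1 vs Model T — 8–7, Model S1 advances.
The agenda winner is Model S1.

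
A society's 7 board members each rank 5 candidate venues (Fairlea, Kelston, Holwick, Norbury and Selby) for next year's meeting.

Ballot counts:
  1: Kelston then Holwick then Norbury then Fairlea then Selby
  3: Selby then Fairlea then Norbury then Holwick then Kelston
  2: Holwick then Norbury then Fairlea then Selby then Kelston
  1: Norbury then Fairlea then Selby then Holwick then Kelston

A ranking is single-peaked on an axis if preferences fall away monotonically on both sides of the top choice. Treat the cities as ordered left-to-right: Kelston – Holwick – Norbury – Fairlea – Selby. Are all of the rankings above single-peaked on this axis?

Axis positions: Kelston=1, Holwick=2, Norbury=3, Fairlea=4, Selby=5.
Ballot type 1 (peak Kelston at position 1): ranking walks positions 1-2-3-4-5, expanding outward from the peak — single-peaked.
Ballot type 2 (peak Selby at position 5): ranking walks positions 5-4-3-2-1, expanding outward from the peak — single-peaked.
Ballot type 3 (peak Holwick at position 2): ranking walks positions 2-3-4-5-1, expanding outward from the peak — single-peaked.
Ballot type 4 (peak Norbury at position 3): ranking walks positions 3-4-5-2-1, expanding outward from the peak — single-peaked.
Every ranking is single-peaked on this axis.

yes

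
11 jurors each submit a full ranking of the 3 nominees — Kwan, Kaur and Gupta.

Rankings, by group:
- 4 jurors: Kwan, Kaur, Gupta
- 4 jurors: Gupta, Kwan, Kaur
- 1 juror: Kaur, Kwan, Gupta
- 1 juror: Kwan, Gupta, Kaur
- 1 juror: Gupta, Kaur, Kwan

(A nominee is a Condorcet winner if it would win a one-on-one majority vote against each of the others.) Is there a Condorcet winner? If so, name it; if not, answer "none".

Kwan

Pairwise majorities:
Kwan vs Kaur: Kwan wins 9–2.
Kwan–Gupta: Kwan 6–5.
Kaur vs Gupta: Gupta wins 6–5.
Kwan beats each of Kaur, Gupta — Kwan is the Condorcet winner.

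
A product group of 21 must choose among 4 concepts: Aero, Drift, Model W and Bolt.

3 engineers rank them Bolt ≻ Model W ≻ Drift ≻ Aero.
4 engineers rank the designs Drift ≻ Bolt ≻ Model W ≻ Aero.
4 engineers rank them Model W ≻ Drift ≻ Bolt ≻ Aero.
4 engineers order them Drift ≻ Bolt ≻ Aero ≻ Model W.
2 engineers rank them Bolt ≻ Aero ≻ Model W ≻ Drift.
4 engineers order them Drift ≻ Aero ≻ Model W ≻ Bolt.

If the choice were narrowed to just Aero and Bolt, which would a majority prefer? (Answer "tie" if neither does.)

Bolt

Ballots ranking Aero above Bolt: 4.
Ballots ranking Bolt above Aero: 21 − 4 = 17.
Bolt wins the head-to-head 17–4.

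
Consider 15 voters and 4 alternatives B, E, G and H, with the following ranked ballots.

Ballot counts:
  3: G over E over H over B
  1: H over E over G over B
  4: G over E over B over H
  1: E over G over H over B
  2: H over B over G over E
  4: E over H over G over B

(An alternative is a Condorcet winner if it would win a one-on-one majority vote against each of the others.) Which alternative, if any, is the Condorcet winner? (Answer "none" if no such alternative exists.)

Check each pair by majority over 15 ballots:
B vs E: 2 for B, 13 for E — E by 13–2.
B–G: G 13–2.
B vs H: B is ranked higher on 4 ballots, H on 11. H wins 11–4.
E–G: G 9–6.
E vs H: E preferred on 3+4+1+4 = 12 ballots; E wins 12–3.
G vs H: G preferred on 3+4+1 = 8 ballots; G wins 8–7.
G wins every pairwise contest, so G is the Condorcet winner.

G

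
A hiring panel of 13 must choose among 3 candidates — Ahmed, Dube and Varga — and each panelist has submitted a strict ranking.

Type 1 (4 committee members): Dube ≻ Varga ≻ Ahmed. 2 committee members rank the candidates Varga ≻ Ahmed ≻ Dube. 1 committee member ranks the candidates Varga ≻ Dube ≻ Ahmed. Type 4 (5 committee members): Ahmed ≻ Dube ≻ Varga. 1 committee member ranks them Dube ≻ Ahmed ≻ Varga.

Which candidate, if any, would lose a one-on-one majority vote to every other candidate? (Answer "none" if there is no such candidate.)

none

Head-to-head results (13 committee members):
Ahmed vs Dube: 2+5 = 7 for Ahmed, 6 for Dube — Ahmed by 7–6.
Ahmed–Varga: Varga 7–6.
Dube vs Varga: 10 to 3, Dube.
No candidate is winless: Ahmed beats Dube; Dube beats Varga; Varga beats Ahmed. There is no Condorcet loser.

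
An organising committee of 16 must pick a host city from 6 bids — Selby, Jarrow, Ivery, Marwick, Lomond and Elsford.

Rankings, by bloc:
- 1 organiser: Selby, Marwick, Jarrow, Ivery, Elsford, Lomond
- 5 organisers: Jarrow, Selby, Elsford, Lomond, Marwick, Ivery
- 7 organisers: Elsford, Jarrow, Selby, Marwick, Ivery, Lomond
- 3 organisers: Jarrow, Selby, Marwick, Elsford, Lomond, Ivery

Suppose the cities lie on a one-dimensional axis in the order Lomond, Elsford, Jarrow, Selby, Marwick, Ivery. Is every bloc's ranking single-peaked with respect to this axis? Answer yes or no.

yes

Axis positions: Lomond=1, Elsford=2, Jarrow=3, Selby=4, Marwick=5, Ivery=6.
Bloc 1 (peak Selby at position 4): ranking walks positions 4-5-3-6-2-1, expanding outward from the peak — single-peaked.
Bloc 2 (peak Jarrow at position 3): ranking walks positions 3-4-2-1-5-6, expanding outward from the peak — single-peaked.
Bloc 3 (peak Elsford at position 2): ranking walks positions 2-3-4-5-6-1, expanding outward from the peak — single-peaked.
Bloc 4 (peak Jarrow at position 3): ranking walks positions 3-4-5-2-1-6, expanding outward from the peak — single-peaked.
Every ranking is single-peaked on this axis.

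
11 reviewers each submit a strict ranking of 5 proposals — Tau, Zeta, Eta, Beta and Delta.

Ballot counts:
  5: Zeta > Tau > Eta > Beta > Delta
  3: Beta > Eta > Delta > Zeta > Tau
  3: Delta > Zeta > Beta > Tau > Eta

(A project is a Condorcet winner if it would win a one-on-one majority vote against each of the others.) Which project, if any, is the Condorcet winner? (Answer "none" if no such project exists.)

Check each pair by majority over 11 ballots:
Tau–Zeta: Zeta 11–0.
Tau vs Eta: Tau wins 8–3.
Tau vs Beta: Beta wins 6–5.
Tau–Delta: Delta 6–5.
Zeta–Eta: Zeta 8–3.
Zeta vs Beta: Zeta wins 8–3.
Zeta vs Delta: Delta wins 6–5.
Eta vs Beta: Beta, 6–5.
Eta vs Delta: Eta, 8–3.
Beta vs Delta: Beta wins 8–3.
Every project loses at least once (Tau loses to Zeta; Zeta loses to Delta; Eta loses to Tau; Beta loses to Zeta; Delta loses to Eta). The majority relation contains the cycle Tau > Eta > Delta > Tau, so there is no Condorcet winner.

none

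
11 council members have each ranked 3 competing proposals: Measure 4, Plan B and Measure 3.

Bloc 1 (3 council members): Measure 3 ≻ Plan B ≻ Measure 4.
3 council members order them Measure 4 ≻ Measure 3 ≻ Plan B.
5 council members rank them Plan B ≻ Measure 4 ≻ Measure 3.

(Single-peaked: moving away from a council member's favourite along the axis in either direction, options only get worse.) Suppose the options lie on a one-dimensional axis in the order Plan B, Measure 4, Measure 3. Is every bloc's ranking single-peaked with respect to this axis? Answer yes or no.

no

Axis positions: Plan B=1, Measure 4=2, Measure 3=3.
Bloc 1: ranking walks positions 3-1-2; Plan B is ranked above Measure 4 even though Measure 4 lies between Plan B and the peak Measure 3 on the axis — preferences dip and rise again. Not single-peaked.
Bloc 2 (peak Measure 4 at position 2): ranking walks positions 2-3-1, expanding outward from the peak — single-peaked.
Bloc 3 (peak Plan B at position 1): ranking walks positions 1-2-3, expanding outward from the peak — single-peaked.
Bloc 1 violates single-peakedness, so the profile is not single-peaked on this axis.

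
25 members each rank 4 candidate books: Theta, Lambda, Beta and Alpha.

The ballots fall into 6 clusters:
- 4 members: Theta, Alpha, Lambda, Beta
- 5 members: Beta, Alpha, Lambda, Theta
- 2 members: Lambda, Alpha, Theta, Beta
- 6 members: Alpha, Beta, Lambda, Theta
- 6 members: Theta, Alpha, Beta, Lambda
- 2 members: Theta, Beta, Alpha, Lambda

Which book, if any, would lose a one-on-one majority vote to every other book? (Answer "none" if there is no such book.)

none

Pairwise majorities:
Theta vs Lambda: Theta preferred on 4+6+2 = 12 ballots; Lambda wins 13–12.
Theta vs Beta: 4+2+6+2 = 14 for Theta, 11 for Beta — Theta by 14–11.
Theta vs Alpha: Theta is ranked higher on 4+6+2 = 12 ballots, Alpha on 13. Alpha wins 13–12.
Lambda–Beta: Beta 19–6.
Lambda–Alpha: Alpha 23–2.
Beta vs Alpha: Alpha, 18–7.
Every book wins at least one matchup (Theta beats Beta; Lambda beats Theta; Beta beats Lambda; Alpha beats Theta), so there is no Condorcet loser.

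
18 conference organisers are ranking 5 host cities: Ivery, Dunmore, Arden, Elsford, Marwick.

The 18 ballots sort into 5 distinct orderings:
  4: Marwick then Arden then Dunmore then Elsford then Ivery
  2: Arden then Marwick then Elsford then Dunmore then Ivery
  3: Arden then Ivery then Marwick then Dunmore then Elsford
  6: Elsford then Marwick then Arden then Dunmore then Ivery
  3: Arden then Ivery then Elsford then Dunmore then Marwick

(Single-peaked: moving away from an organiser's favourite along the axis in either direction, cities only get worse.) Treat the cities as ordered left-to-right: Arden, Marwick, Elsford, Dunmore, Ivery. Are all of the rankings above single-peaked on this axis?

no

Axis positions: Arden=1, Marwick=2, Elsford=3, Dunmore=4, Ivery=5.
Type 1: ranking walks positions 2-1-4-3-5; Dunmore is ranked above Elsford even though Elsford lies between Dunmore and the peak Marwick on the axis — preferences dip and rise again. Not single-peaked.
Type 2 (peak Arden at position 1): ranking walks positions 1-2-3-4-5, expanding outward from the peak — single-peaked.
Type 3: ranking walks positions 1-5-2-4-3; Ivery is ranked above Marwick even though Marwick lies between Ivery and the peak Arden on the axis — preferences dip and rise again. Not single-peaked.
Type 4 (peak Elsford at position 3): ranking walks positions 3-2-1-4-5, expanding outward from the peak — single-peaked.
Type 5: ranking walks positions 1-5-3-4-2; Ivery is ranked above Marwick even though Marwick lies between Ivery and the peak Arden on the axis — preferences dip and rise again. Not single-peaked.
Type 1 violates single-peakedness, so the profile is not single-peaked on this axis.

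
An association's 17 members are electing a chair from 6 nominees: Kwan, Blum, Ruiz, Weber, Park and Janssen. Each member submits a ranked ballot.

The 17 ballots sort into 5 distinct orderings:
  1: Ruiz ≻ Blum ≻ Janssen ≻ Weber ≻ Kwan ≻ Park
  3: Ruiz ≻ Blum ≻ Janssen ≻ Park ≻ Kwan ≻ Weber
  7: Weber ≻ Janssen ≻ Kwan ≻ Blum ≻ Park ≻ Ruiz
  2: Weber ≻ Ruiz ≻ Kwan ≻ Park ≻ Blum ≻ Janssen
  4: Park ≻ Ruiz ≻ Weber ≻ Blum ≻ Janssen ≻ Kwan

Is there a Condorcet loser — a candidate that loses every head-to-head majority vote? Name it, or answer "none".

Head-to-head results (17 voters):
Kwan vs Blum: Kwan, 9–8.
Kwan vs Ruiz: Kwan preferred on 7 ballots; Ruiz wins 10–7.
Kwan vs Weber: 3 for Kwan, 14 for Weber — Weber by 14–3.
Kwan vs Park: 1+7+2 = 10 for Kwan, 7 for Park — Kwan by 10–7.
Kwan–Janssen: Janssen 15–2.
Blum vs Ruiz: 7 to 10, Ruiz.
Blum vs Weber: Weber, 13–4.
Blum vs Park: Blum preferred on 1+3+7 = 11 ballots; Blum wins 11–6.
Blum vs Janssen: 1+3+2+4 = 10 for Blum, 7 for Janssen — Blum by 10–7.
Ruiz vs Weber: 1+3+4 = 8 for Ruiz, 9 for Weber — Weber by 9–8.
Ruiz vs Park: 1+3+2 = 6 for Ruiz, 11 for Park — Park by 11–6.
Ruiz vs Janssen: Ruiz is ranked higher on 1+3+2+4 = 10 ballots, Janssen on 7. Ruiz wins 10–7.
Weber vs Park: Weber is ranked higher on 1+7+2 = 10 ballots, Park on 7. Weber wins 10–7.
Weber vs Janssen: Weber wins 13–4.
Park vs Janssen: 6 to 11, Janssen.
Each candidate has at least one pairwise win (Kwan beats Blum; Blum beats Park; Ruiz beats Kwan; Weber beats Kwan; Park beats Ruiz; Janssen beats Kwan) — no Condorcet loser.

none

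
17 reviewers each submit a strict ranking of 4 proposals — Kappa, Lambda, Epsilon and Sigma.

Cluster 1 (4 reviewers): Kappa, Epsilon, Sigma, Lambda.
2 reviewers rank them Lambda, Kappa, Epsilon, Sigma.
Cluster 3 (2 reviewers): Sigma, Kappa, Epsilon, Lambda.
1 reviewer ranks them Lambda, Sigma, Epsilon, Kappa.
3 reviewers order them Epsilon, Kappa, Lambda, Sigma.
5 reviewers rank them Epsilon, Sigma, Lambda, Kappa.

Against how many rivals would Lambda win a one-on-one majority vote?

Lambda against each rival (17 reviewers):
Lambda vs Kappa: Kappa, 9–8.
Lambda vs Epsilon: 2+1 = 3 for Lambda, 14 for Epsilon — Epsilon by 14–3.
Lambda vs Sigma: Lambda preferred on 2+1+3 = 6 ballots; Sigma wins 11–6.
Lambda beats no one; loses to Kappa, Epsilon, Sigma — 0 pairwise wins.

0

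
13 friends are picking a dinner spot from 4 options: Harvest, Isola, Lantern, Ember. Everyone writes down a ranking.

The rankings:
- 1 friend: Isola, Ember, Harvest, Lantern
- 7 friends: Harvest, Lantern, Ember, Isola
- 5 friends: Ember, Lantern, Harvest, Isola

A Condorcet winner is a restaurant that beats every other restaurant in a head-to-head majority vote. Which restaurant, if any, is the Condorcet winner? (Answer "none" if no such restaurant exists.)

Check each pair by majority over 13 ballots:
Harvest vs Isola: Harvest preferred on 7+5 = 12 ballots; Harvest wins 12–1.
Harvest vs Lantern: Harvest, 8–5.
Harvest vs Ember: 7 to 6, Harvest.
Isola vs Lantern: Lantern wins 12–1.
Isola–Ember: Ember 12–1.
Lantern vs Ember: Lantern, 7–6.
Only Harvest has no losses; Harvest is the Condorcet winner.

Harvest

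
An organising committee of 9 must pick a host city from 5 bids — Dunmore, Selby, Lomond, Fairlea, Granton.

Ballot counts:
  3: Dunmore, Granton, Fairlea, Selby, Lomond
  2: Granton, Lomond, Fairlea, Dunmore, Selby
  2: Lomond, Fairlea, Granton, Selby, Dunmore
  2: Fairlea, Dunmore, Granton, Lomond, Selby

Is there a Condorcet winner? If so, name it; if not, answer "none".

Pairwise majorities:
Dunmore vs Selby: Dunmore is ranked higher on 3+2+2 = 7 ballots, Selby on 2. Dunmore wins 7–2.
Dunmore vs Lomond: Dunmore is ranked higher on 3+2 = 5 ballots, Lomond on 4. Dunmore wins 5–4.
Dunmore vs Fairlea: 3 to 6, Fairlea.
Dunmore vs Granton: Dunmore is ranked higher on 3+2 = 5 ballots, Granton on 4. Dunmore wins 5–4.
Selby vs Lomond: 3 to 6, Lomond.
Selby vs Fairlea: 0 to 9, Fairlea.
Selby vs Granton: Selby preferred on 0 ballots; Granton wins 9–0.
Lomond vs Fairlea: Lomond preferred on 2+2 = 4 ballots; Fairlea wins 5–4.
Lomond vs Granton: 2 to 7, Granton.
Fairlea vs Granton: 2+2 = 4 for Fairlea, 5 for Granton — Granton by 5–4.
Each city drops at least one matchup (Dunmore loses to Fairlea; Selby loses to Dunmore; Lomond loses to Dunmore; Fairlea loses to Granton; Granton loses to Dunmore); the cycle Dunmore > Granton > Fairlea > Dunmore rules out a Condorcet winner.

none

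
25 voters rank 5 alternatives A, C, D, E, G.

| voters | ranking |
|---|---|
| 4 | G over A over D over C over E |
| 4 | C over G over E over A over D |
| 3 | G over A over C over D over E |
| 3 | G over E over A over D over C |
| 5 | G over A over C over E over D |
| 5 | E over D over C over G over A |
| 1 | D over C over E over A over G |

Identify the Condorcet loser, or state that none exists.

none

Pairwise majorities:
A vs C: A is ranked higher on 4+3+3+5 = 15 ballots, C on 10. A wins 15–10.
A–D: A 19–6.
A vs E: E wins 13–12.
A vs G: 1 to 24, G.
C vs D: C is ranked higher on 4+3+5 = 12 ballots, D on 13. D wins 13–12.
C–E: C 17–8.
C vs G: 4+5+1 = 10 for C, 15 for G — G by 15–10.
D vs E: E, 17–8.
D vs G: G wins 19–6.
E–G: G 19–6.
Every alternative wins at least one matchup (A beats C; C beats E; D beats C; E beats A; G beats A), so there is no Condorcet loser.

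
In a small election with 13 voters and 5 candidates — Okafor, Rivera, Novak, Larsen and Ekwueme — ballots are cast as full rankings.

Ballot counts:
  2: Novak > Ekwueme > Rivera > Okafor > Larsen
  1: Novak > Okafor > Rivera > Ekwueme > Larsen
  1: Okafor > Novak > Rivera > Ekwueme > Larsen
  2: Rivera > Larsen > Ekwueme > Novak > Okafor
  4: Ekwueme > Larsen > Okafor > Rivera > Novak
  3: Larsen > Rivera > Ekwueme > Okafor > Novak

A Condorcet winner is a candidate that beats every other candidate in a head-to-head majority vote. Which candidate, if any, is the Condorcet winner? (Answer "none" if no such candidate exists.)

Pairwise majorities:
Okafor vs Rivera: Rivera wins 7–6.
Okafor vs Novak: Okafor, 8–5.
Okafor–Larsen: Larsen 9–4.
Okafor vs Ekwueme: Ekwueme wins 11–2.
Rivera–Novak: Rivera 9–4.
Rivera–Larsen: Larsen 7–6.
Rivera vs Ekwueme: Rivera, 7–6.
Novak–Larsen: Larsen 9–4.
Novak–Ekwueme: Ekwueme 9–4.
Larsen vs Ekwueme: Ekwueme wins 8–5.
Each candidate drops at least one matchup (Okafor loses to Rivera; Rivera loses to Larsen; Novak loses to Okafor; Larsen loses to Ekwueme; Ekwueme loses to Rivera); the cycle Rivera beats Ekwueme beats Larsen beats Rivera rules out a Condorcet winner.

none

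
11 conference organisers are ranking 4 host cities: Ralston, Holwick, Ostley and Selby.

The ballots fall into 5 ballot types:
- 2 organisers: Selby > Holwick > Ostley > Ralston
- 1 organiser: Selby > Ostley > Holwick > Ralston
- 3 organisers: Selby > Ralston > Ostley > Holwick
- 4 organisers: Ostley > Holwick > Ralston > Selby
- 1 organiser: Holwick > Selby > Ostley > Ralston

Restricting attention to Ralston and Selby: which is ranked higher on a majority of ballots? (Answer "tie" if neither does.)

Ballots ranking Ralston above Selby: 4.
Ballots ranking Selby above Ralston: 11 − 4 = 7.
Selby wins the head-to-head 7–4.

Selby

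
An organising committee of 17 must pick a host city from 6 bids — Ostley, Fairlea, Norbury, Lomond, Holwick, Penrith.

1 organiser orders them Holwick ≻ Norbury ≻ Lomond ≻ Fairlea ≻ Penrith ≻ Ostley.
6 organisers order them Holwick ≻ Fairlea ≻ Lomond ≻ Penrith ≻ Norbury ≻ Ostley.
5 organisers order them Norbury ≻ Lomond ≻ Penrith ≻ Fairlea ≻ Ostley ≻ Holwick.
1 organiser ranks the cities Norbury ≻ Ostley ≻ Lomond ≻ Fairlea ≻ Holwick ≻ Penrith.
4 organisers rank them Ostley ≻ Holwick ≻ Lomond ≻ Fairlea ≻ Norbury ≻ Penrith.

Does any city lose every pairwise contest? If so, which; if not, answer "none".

Head-to-head results (17 organisers):
Ostley vs Fairlea: 1+4 = 5 for Ostley, 12 for Fairlea — Fairlea by 12–5.
Ostley vs Norbury: 4 for Ostley, 13 for Norbury — Norbury by 13–4.
Ostley vs Lomond: Lomond, 12–5.
Ostley–Holwick: Ostley 10–7.
Ostley vs Penrith: Penrith, 12–5.
Fairlea vs Norbury: Fairlea, 10–7.
Fairlea vs Lomond: Lomond wins 11–6.
Fairlea vs Holwick: 6 to 11, Holwick.
Fairlea vs Penrith: 12 to 5, Fairlea.
Norbury–Lomond: Lomond 10–7.
Norbury vs Holwick: Holwick wins 11–6.
Norbury vs Penrith: 11 to 6, Norbury.
Lomond vs Holwick: Lomond is ranked higher on 5+1 = 6 ballots, Holwick on 11. Holwick wins 11–6.
Lomond vs Penrith: Lomond, 17–0.
Holwick vs Penrith: 12 to 5, Holwick.
Every city wins at least one matchup (Ostley beats Holwick; Fairlea beats Ostley; Norbury beats Ostley; Lomond beats Ostley; Holwick beats Fairlea; Penrith beats Ostley), so there is no Condorcet loser.

none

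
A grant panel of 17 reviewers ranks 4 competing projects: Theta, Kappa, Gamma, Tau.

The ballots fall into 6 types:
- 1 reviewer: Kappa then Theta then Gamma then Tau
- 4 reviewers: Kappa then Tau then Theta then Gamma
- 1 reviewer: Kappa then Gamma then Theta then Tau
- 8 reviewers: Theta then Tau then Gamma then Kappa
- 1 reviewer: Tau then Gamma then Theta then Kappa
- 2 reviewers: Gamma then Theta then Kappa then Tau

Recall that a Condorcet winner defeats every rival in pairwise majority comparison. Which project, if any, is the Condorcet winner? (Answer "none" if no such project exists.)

Pairwise majorities:
Theta–Kappa: Theta 11–6.
Theta vs Gamma: Theta wins 13–4.
Theta–Tau: Theta 12–5.
Kappa–Gamma: Gamma 11–6.
Kappa–Tau: Tau 9–8.
Gamma vs Tau: Tau, 13–4.
Theta beats each of Kappa, Gamma, Tau — Theta is the Condorcet winner.

Theta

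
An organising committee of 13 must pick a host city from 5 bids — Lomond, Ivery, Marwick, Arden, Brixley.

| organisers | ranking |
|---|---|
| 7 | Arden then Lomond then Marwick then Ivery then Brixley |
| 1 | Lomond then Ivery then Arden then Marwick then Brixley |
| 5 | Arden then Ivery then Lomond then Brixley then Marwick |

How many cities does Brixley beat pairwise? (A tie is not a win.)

0

Brixley against each rival (13 organisers):
Brixley vs Lomond: Brixley preferred on 0 ballots; Lomond wins 13–0.
Brixley vs Ivery: Ivery wins 13–0.
Brixley vs Marwick: Brixley is ranked higher on 5 ballots, Marwick on 8. Marwick wins 8–5.
Brixley vs Arden: Arden, 13–0.
Brixley beats no one; loses to Lomond, Ivery, Marwick, Arden — 0 pairwise wins.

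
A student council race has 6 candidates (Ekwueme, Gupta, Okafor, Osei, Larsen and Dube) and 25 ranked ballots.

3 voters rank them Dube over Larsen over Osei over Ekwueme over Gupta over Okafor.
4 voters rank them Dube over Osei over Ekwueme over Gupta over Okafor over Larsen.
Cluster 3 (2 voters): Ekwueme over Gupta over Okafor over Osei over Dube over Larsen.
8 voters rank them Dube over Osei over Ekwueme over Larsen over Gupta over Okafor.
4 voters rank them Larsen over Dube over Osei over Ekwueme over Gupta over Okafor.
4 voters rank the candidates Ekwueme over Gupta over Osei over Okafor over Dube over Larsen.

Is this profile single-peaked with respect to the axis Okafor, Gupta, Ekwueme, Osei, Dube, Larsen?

Axis positions: Okafor=1, Gupta=2, Ekwueme=3, Osei=4, Dube=5, Larsen=6.
Cluster 1 (peak Dube at position 5): ranking walks positions 5-6-4-3-2-1, expanding outward from the peak — single-peaked.
Cluster 2 (peak Dube at position 5): ranking walks positions 5-4-3-2-1-6, expanding outward from the peak — single-peaked.
Cluster 3 (peak Ekwueme at position 3): ranking walks positions 3-2-1-4-5-6, expanding outward from the peak — single-peaked.
Cluster 4 (peak Dube at position 5): ranking walks positions 5-4-3-6-2-1, expanding outward from the peak — single-peaked.
Cluster 5 (peak Larsen at position 6): ranking walks positions 6-5-4-3-2-1, expanding outward from the peak — single-peaked.
Cluster 6 (peak Ekwueme at position 3): ranking walks positions 3-2-4-1-5-6, expanding outward from the peak — single-peaked.
Every ranking is single-peaked on this axis.

yes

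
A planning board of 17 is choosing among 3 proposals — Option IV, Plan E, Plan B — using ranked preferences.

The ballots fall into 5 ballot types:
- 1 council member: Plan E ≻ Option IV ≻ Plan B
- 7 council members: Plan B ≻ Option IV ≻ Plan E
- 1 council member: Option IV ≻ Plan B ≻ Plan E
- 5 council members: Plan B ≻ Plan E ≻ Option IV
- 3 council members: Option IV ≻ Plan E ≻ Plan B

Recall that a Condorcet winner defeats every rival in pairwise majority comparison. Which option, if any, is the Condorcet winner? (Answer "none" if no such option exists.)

Head-to-head results (17 council members):
Option IV vs Plan E: Option IV preferred on 7+1+3 = 11 ballots; Option IV wins 11–6.
Option IV vs Plan B: 5 to 12, Plan B.
Plan E vs Plan B: Plan E preferred on 1+3 = 4 ballots; Plan B wins 13–4.
Plan B defeats every rival head-to-head and is the Condorcet winner.

Plan B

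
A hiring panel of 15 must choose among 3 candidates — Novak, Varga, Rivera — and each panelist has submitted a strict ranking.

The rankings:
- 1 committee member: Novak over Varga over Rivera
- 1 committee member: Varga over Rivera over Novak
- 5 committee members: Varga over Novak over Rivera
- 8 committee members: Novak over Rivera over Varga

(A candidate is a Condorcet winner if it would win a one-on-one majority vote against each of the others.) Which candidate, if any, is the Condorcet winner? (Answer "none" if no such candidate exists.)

Novak

Pairwise majorities:
Novak vs Varga: 1+8 = 9 for Novak, 6 for Varga — Novak by 9–6.
Novak vs Rivera: Novak preferred on 1+5+8 = 14 ballots; Novak wins 14–1.
Varga vs Rivera: 7 to 8, Rivera.
Only Novak has no losses; Novak is the Condorcet winner.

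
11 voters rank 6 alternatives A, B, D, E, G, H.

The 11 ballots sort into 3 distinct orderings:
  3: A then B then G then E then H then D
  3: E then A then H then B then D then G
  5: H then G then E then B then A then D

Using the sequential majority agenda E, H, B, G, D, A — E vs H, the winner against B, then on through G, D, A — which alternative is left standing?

A

Round 1: E vs H — 6–5, E advances.
Round 2: E vs B — 8–3, E advances.
Round 3: E vs G — 3–8, G advances.
Round 4: G vs D — 8–3, G advances.
Round 5: G vs A — 5–6, A advances.
The agenda winner is A.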